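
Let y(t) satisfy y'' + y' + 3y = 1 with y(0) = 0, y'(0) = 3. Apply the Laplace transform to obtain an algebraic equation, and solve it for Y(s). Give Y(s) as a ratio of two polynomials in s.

Y(s) = (3*s + 1)/(s^3 + s^2 + 3*s)

Apply the Laplace transform to the equation.
With L{y''} = s^2 Y - s·y(0) - y'(0) and L{y'} = sY - y(0), with y(0) = 0, y'(0) = 3: the LHS transforms to (s^2 + s + 3)Y - (3).
The right side is L{1} = 1/s.
So (s^2 + s + 3)Y = 1/s + (3).
Solve for Y(s) and write it as one ratio of polynomials.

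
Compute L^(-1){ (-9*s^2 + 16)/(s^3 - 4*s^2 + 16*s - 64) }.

Factor the denominator: s^3 - 4*s^2 + 16*s - 64 = (s - 4)*(s^2 + 16).
Partial fraction decomposition gives [-4/(s - 4)] + [-5*s/(s^2 + 16)] + [-20/(s^2 + 16)].
Invert each term: -4/(s - 4) ↔ -4e^(4t); -5·s/(s^2 + 16) ↔ -5cos(4t); -5·4/(s^2 + 16) ↔ -5sin(4t).

-4*exp(4*t) - 5*sin(4*t) - 5*cos(4*t)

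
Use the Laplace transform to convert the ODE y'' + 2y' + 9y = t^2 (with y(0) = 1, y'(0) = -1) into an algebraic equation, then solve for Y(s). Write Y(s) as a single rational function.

Y(s) = (s^4 + s^3 + 2)/(s^5 + 2*s^4 + 9*s^3)

Apply the Laplace transform to the equation.
Using L{y''} = s^2 Y - s·y(0) - y'(0) and L{y'} = sY - y(0), with y(0) = 1, y'(0) = -1, the left side becomes (s^2 + 2*s + 9)Y - (s + 1).
The right side is L{t^2} = 2/s^3.
So (s^2 + 2*s + 9)Y = 2/s^3 + (s + 1).
Isolate Y and clear denominators.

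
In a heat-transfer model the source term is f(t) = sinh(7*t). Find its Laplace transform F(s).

F(s) = 7/(s^2 - 49)

L{sinh(7t)} = 7/(s^2 - 49).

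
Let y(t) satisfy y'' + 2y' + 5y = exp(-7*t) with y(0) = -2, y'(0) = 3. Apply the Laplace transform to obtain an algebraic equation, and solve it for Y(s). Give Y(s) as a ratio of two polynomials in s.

Y(s) = (-2*s^2 - 15*s - 6)/(s^3 + 9*s^2 + 19*s + 35)

Transform both sides with L{·}.
Using L{y''} = s^2 Y - s·y(0) - y'(0) and L{y'} = sY - y(0), with y(0) = -2, y'(0) = 3, the left side becomes (s^2 + 2*s + 5)Y - (-2*s - 1).
The right side is L{exp(-7*t)} = 1/(s + 7).
So (s^2 + 2*s + 5)Y = 1/(s + 7) + (-2*s - 1).
Solve for Y(s) and write it as one ratio of polynomials.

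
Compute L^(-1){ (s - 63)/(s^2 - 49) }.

-4*exp(7*t) + 5*exp(-7*t)

Factor the denominator: s^2 - 49 = (s - 7)*(s + 7).
Partial fraction decomposition gives [-4/(s - 7)] + [5/(s + 7)].
Invert each term: -4/(s - 7) ↔ -4e^(7t); 5/(s + 7) ↔ 5e^(-7t).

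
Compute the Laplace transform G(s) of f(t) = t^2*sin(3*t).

G(s) = 18*(s^2 - 3)/(s^2 + 9)^3

L{sin(3t)} = 3/(s^2 + 9).
Then apply L{t^2·g(t)} = (-1)^2 d^2/ds^2[H(s)] with H(s) = 3/(s^2 + 9):
differentiating 2 times and applying the sign gives 18*(s^2 - 3)/(s^2 + 9)^3.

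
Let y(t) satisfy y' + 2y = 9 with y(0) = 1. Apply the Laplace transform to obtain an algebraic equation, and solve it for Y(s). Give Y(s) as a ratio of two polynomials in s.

Apply the Laplace transform to the equation.
With L{y'} = sY - y(0) = sY - 1: the LHS transforms to (s + 2)Y - (1).
The right side is L{9} = 9/s.
So (s + 2)Y = 9/s + (1).
Solve for Y(s) and write it as one ratio of polynomials.

Y(s) = (s + 9)/(s^2 + 2*s)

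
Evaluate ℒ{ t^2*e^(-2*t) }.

L{e^(-2t)} = 1/(s + 2).
Then apply L{t^2·g(t)} = (-1)^2 d^2/ds^2[H(s)] with H(s) = 1/(s + 2):
differentiating 2 times and applying the sign gives 2/(s + 2)^3.

2/(s + 2)^3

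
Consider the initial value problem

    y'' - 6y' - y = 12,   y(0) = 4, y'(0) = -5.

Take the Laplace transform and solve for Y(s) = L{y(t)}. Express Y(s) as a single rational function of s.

Apply the Laplace transform to the equation.
Using L{y''} = s^2 Y - s·y(0) - y'(0) and L{y'} = sY - y(0), with y(0) = 4, y'(0) = -5, the left side becomes (s^2 - 6*s - 1)Y - (4*s - 29).
The right side is L{12} = 12/s.
So (s^2 - 6*s - 1)Y = 12/s + (4*s - 29).
Divide through and combine into a single rational function.

Y(s) = (4*s^2 - 29*s + 12)/(s^3 - 6*s^2 - s)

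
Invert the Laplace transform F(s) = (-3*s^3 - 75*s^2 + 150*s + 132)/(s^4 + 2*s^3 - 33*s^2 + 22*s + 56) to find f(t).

f(t) = -6*exp(4*t) - 2*exp(2*t) - exp(-t) + 6*exp(-7*t)

Factor the denominator: s^4 + 2*s^3 - 33*s^2 + 22*s + 56 = (s - 4)*(s - 2)*(s + 1)*(s + 7).
Partial fraction decomposition gives [-1/(s + 1)] + [-2/(s - 2)] + [-6/(s - 4)] + [6/(s + 7)].
Invert each term: -1/(s + 1) ↔ -e^(-t); -2/(s - 2) ↔ -2e^(2t); -6/(s - 4) ↔ -6e^(4t); 6/(s + 7) ↔ 6e^(-7t).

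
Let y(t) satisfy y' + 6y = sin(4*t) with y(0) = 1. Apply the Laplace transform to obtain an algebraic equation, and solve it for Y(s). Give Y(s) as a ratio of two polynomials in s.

Y(s) = (s^2 + 20)/(s^3 + 6*s^2 + 16*s + 96)

Take the Laplace transform of both sides.
Using L{y'} = sY - y(0) = sY - 1, the left side becomes (s + 6)Y - (1).
The right side is L{sin(4*t)} = 4/(s^2 + 16).
So (s + 6)Y = 4/(s^2 + 16) + (1).
Solve for Y(s) and write it as one ratio of polynomials.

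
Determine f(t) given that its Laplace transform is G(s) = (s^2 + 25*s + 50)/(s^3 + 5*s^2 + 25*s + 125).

Factor the denominator: s^3 + 5*s^2 + 25*s + 125 = (s + 5)*(s^2 + 25).
Partial fraction decomposition gives [-1/(s + 5)] + [2*s/(s^2 + 25)] + [15/(s^2 + 25)].
Invert each term: -1/(s + 5) ↔ -e^(-5t); 2·s/(s^2 + 25) ↔ 2cos(5t); 3·5/(s^2 + 25) ↔ 3sin(5t).

f(t) = 3*sin(5*t) + 2*cos(5*t) - exp(-5*t)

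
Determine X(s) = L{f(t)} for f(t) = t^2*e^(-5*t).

X(s) = 2/(s + 5)^3

L{e^(-5t)} = 1/(s + 5).
Then apply L{t^2·g(t)} = (-1)^2 d^2/ds^2[G(s)] with G(s) = 1/(s + 5):
differentiating 2 times and applying the sign gives 2/(s + 5)^3.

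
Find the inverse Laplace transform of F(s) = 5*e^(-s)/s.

The factor e^(-s) signals a time shift by c = 1 (second shifting theorem).
L{5} = 5/s, so L^-1{5/s} = 5.
Hence the inverse is u(t - 1) times that function evaluated at t - 1.

Heaviside(t - 1)*(5)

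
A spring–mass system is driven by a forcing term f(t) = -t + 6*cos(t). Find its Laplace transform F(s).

F(s) = 6*s/(s^2 + 1) - 1/s^2

The transform is linear, so treat each term independently.
(-1)·[L{t} = 1!/s^2 = 1/s^2]; (6)·[L{cos(t)} = s/(s^2 + 1)].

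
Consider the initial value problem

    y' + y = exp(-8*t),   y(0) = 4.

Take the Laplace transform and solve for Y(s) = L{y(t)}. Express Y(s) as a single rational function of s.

Take the Laplace transform of both sides.
With L{y'} = sY - y(0) = sY - 4: the LHS transforms to (s + 1)Y - (4).
The right side is L{exp(-8*t)} = 1/(s + 8).
So (s + 1)Y = 1/(s + 8) + (4).
Solve for Y(s) and write it as one ratio of polynomials.

Y(s) = (4*s + 33)/(s^2 + 9*s + 8)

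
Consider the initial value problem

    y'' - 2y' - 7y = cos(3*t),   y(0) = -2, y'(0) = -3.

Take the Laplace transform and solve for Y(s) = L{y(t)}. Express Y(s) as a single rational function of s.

Transform both sides with L{·}.
Using L{y''} = s^2 Y - s·y(0) - y'(0) and L{y'} = sY - y(0), with y(0) = -2, y'(0) = -3, the left side becomes (s^2 - 2*s - 7)Y - (-2*s + 1).
The right side is L{cos(3*t)} = s/(s^2 + 9).
So (s^2 - 2*s - 7)Y = s/(s^2 + 9) + (-2*s + 1).
Divide through and combine into a single rational function.

Y(s) = (-2*s^3 + s^2 - 17*s + 9)/(s^4 - 2*s^3 + 2*s^2 - 18*s - 63)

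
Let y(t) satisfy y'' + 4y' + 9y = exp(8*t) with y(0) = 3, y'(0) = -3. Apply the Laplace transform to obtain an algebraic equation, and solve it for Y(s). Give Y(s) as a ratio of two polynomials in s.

Y(s) = (3*s^2 - 15*s - 71)/(s^3 - 4*s^2 - 23*s - 72)

Laplace-transform each side.
With L{y''} = s^2 Y - s·y(0) - y'(0) and L{y'} = sY - y(0), with y(0) = 3, y'(0) = -3: the LHS transforms to (s^2 + 4*s + 9)Y - (3*s + 9).
The right side is L{exp(8*t)} = 1/(s - 8).
So (s^2 + 4*s + 9)Y = 1/(s - 8) + (3*s + 9).
Solve for Y(s) and write it as one ratio of polynomials.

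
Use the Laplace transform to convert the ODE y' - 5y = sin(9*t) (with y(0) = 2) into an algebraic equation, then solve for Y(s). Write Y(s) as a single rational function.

Y(s) = (2*s^2 + 171)/(s^3 - 5*s^2 + 81*s - 405)

Laplace-transform each side.
Using L{y'} = sY - y(0) = sY - 2, the left side becomes (s - 5)Y - (2).
The right side is L{sin(9*t)} = 9/(s^2 + 81).
So (s - 5)Y = 9/(s^2 + 81) + (2).
Isolate Y and clear denominators.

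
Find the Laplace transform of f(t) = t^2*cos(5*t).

L{cos(5t)} = s/(s^2 + 25).
Then apply L{t^2·g(t)} = (-1)^2 d^2/ds^2[H(s)] with H(s) = s/(s^2 + 25):
differentiating 2 times and applying the sign gives 2*s*(s^2 - 75)/(s^2 + 25)^3.

2*s*(s^2 - 75)/(s^2 + 25)^3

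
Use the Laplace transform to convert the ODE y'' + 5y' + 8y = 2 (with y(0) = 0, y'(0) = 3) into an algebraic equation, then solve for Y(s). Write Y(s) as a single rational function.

Apply the Laplace transform to the equation.
With L{y''} = s^2 Y - s·y(0) - y'(0) and L{y'} = sY - y(0), with y(0) = 0, y'(0) = 3: the LHS transforms to (s^2 + 5*s + 8)Y - (3).
The right side is L{2} = 2/s.
So (s^2 + 5*s + 8)Y = 2/s + (3).
Divide through and combine into a single rational function.

Y(s) = (3*s + 2)/(s^3 + 5*s^2 + 8*s)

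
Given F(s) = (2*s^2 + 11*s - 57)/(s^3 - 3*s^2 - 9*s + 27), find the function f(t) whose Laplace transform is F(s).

f(t) = -t*exp(3*t) + 4*exp(3*t) - 2*exp(-3*t)

Factor the denominator: s^3 - 3*s^2 - 9*s + 27 = (s - 3)^2*(s + 3).
Partial fraction decomposition gives [4/(s - 3)] + [-1/(s - 3)^2] + [-2/(s + 3)].
Invert each term: 4/(s - 3) ↔ 4e^(3t); -1/(s - 3)^2 ↔ -t·e^(3t); -2/(s + 3) ↔ -2e^(-3t).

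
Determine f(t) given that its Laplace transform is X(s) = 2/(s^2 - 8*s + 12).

Rewrite the denominator: s^2 - 8*s + 12 = (s - 4)^2 - 4.
The form in (s - 4) signals a first-shifting-theorem factor e^(4t).
Since L{sinh(2t)} = 2/(s^2 - 4), the inverse is e^(4*t)*sinh(2*t).

f(t) = exp(4*t)*sinh(2*t)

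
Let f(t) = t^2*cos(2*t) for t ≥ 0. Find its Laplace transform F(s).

L{cos(2t)} = s/(s^2 + 4).
Then apply L{t^2·g(t)} = (-1)^2 d^2/ds^2[G(s)] with G(s) = s/(s^2 + 4):
differentiating 2 times and applying the sign gives 2*s*(s^2 - 12)/(s^2 + 4)^3.

F(s) = 2*s*(s^2 - 12)/(s^2 + 4)^3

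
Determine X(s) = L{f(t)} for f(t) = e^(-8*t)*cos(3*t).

L{cos(3t)} = s/(s^2 + 9).
By the first shifting theorem, multiplying by e^(-8t) replaces s with s + 8.

X(s) = (s + 8)/((s + 8)^2 + 9)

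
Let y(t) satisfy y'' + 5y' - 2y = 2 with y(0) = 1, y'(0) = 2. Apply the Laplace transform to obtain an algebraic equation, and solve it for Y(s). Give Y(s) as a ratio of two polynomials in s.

Take the Laplace transform of both sides.
Using L{y''} = s^2 Y - s·y(0) - y'(0) and L{y'} = sY - y(0), with y(0) = 1, y'(0) = 2, the left side becomes (s^2 + 5*s - 2)Y - (s + 7).
The right side is L{2} = 2/s.
So (s^2 + 5*s - 2)Y = 2/s + (s + 7).
Divide through and combine into a single rational function.

Y(s) = (s^2 + 7*s + 2)/(s^3 + 5*s^2 - 2*s)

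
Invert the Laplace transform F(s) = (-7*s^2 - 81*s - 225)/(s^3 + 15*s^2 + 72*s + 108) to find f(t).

f(t) = -3*t*exp(-6*t) - 5*exp(-3*t) - 2*exp(-6*t)

Factor the denominator: s^3 + 15*s^2 + 72*s + 108 = (s + 3)*(s + 6)^2.
Partial fraction decomposition gives [-2/(s + 6)] + [-3/(s + 6)^2] + [-5/(s + 3)].
Invert each term: -2/(s + 6) ↔ -2e^(-6t); -3/(s + 6)^2 ↔ -3t·e^(-6t); -5/(s + 3) ↔ -5e^(-3t).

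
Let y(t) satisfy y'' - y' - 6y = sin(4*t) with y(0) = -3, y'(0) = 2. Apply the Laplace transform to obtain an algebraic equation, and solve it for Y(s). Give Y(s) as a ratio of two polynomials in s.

Take the Laplace transform of both sides.
Using L{y''} = s^2 Y - s·y(0) - y'(0) and L{y'} = sY - y(0), with y(0) = -3, y'(0) = 2, the left side becomes (s^2 - s - 6)Y - (-3*s + 5).
The right side is L{sin(4*t)} = 4/(s^2 + 16).
So (s^2 - s - 6)Y = 4/(s^2 + 16) + (-3*s + 5).
Isolate Y and clear denominators.

Y(s) = (-3*s^3 + 5*s^2 - 48*s + 84)/(s^4 - s^3 + 10*s^2 - 16*s - 96)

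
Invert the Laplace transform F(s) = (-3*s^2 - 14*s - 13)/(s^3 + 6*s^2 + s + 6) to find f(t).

f(t) = -2*sin(t) - 2*cos(t) - exp(-6*t)

Factor the denominator: s^3 + 6*s^2 + s + 6 = (s + 6)*(s^2 + 1).
Partial fraction decomposition gives [-1/(s + 6)] + [-2*s/(s^2 + 1)] + [-2/(s^2 + 1)].
Invert each term: -1/(s + 6) ↔ -e^(-6t); -2·s/(s^2 + 1) ↔ -2cos(t); -2·1/(s^2 + 1) ↔ -2sin(t).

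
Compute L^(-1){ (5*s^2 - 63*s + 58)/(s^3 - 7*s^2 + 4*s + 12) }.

Factor the denominator: s^3 - 7*s^2 + 4*s + 12 = (s - 6)*(s - 2)*(s + 1).
Partial fraction decomposition gives [6/(s + 1)] + [-5/(s - 6)] + [4/(s - 2)].
Invert each term: 6/(s + 1) ↔ 6e^(-t); -5/(s - 6) ↔ -5e^(6t); 4/(s - 2) ↔ 4e^(2t).

-5*exp(6*t) + 4*exp(2*t) + 6*exp(-t)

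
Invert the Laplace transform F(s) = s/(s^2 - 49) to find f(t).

f(t) = cosh(7*t)

Since L{cosh(7t)} = s/(s^2 - 49), the inverse is cosh(7*t).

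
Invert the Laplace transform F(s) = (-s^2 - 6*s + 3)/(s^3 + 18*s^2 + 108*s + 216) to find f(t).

Factor the denominator: s^3 + 18*s^2 + 108*s + 216 = (s + 6)^3.
Partial fraction decomposition gives [-1/(s + 6)] + [6/(s + 6)^2] + [3/(s + 6)^3].
Invert each term: -1/(s + 6) ↔ -e^(-6t); 6/(s + 6)^2 ↔ 6t·e^(-6t); 3/(s + 6)^3 ↔ (3/2)t^2·e^(-6t).

f(t) = 3*t^2*exp(-6*t)/2 + 6*t*exp(-6*t) - exp(-6*t)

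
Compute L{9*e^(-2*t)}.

L{9} = 9/s.
By the first shifting theorem, multiplying by e^(-2t) replaces s with s + 2.

9/(s + 2)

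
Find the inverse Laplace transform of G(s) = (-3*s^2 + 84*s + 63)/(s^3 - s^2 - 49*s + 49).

Factor the denominator: s^3 - s^2 - 49*s + 49 = (s - 7)*(s - 1)*(s + 7).
Partial fraction decomposition gives [6/(s - 7)] + [-3/(s - 1)] + [-6/(s + 7)].
Invert each term: 6/(s - 7) ↔ 6e^(7t); -3/(s - 1) ↔ -3e^(t); -6/(s + 7) ↔ -6e^(-7t).

6*exp(7*t) - 3*exp(t) - 6*exp(-7*t)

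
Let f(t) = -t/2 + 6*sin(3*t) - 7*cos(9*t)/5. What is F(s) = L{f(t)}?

The transform is linear, so treat each term independently.
(6)·[L{sin(3t)} = 3/(s^2 + 9)]; (-7/5)·[L{cos(9t)} = s/(s^2 + 81)]; (-1/2)·[L{t} = 1!/s^2 = 1/s^2].

F(s) = -7*s/(5*(s^2 + 81)) + 18/(s^2 + 9) - 1/(2*s^2)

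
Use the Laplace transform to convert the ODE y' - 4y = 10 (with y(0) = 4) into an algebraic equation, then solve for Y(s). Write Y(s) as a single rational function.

Laplace-transform each side.
Using L{y'} = sY - y(0) = sY - 4, the left side becomes (s - 4)Y - (4).
The right side is L{10} = 10/s.
So (s - 4)Y = 10/s + (4).
Divide through and combine into a single rational function.

Y(s) = (4*s + 10)/(s^2 - 4*s)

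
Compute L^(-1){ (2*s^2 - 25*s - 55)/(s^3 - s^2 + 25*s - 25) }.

Factor the denominator: s^3 - s^2 + 25*s - 25 = (s - 1)*(s^2 + 25).
Partial fraction decomposition gives [-3/(s - 1)] + [5*s/(s^2 + 25)] + [-20/(s^2 + 25)].
Invert each term: -3/(s - 1) ↔ -3e^(t); 5·s/(s^2 + 25) ↔ 5cos(5t); -4·5/(s^2 + 25) ↔ -4sin(5t).

-3*exp(t) - 4*sin(5*t) + 5*cos(5*t)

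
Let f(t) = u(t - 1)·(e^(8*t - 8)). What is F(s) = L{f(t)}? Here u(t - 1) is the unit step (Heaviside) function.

F(s) = exp(-s)/(s - 8)

By the second shifting theorem, L{u(t - c)·g(t - c)} = e^(-cs)·G(s) with c = 1 and G(s) = L{g(t)}.
L{e^(8t)} = 1/(s - 8).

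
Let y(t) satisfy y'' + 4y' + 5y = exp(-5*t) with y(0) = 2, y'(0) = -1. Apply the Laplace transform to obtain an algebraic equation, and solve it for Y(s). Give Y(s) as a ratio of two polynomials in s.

Transform both sides with L{·}.
Using L{y''} = s^2 Y - s·y(0) - y'(0) and L{y'} = sY - y(0), with y(0) = 2, y'(0) = -1, the left side becomes (s^2 + 4*s + 5)Y - (2*s + 7).
The right side is L{exp(-5*t)} = 1/(s + 5).
So (s^2 + 4*s + 5)Y = 1/(s + 5) + (2*s + 7).
Isolate Y and clear denominators.

Y(s) = (2*s^2 + 17*s + 36)/(s^3 + 9*s^2 + 25*s + 25)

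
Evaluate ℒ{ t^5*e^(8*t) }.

120/(s - 8)^6

L{t^5} = 5!/s^6 = 120/s^6.
By the first shifting theorem, multiplying by e^(8t) replaces s with s - 8.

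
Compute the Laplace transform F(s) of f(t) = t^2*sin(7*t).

F(s) = 14*(3*s^2 - 49)/(s^2 + 49)^3

L{sin(7t)} = 7/(s^2 + 49).
Then apply L{t^2·g(t)} = (-1)^2 d^2/ds^2[G(s)] with G(s) = 7/(s^2 + 49):
differentiating 2 times and applying the sign gives 14*(3*s^2 - 49)/(s^2 + 49)^3.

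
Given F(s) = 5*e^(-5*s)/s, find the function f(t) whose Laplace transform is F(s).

f(t) = Heaviside(t - 5)*(5)

The factor e^(-5s) signals a time shift by c = 5 (second shifting theorem).
L{5} = 5/s, so L^-1{5/s} = 5.
Hence the inverse is u(t - 5) times that function evaluated at t - 5.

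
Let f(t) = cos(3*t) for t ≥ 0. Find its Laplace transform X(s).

X(s) = s/(s^2 + 9)

L{cos(3t)} = s/(s^2 + 9).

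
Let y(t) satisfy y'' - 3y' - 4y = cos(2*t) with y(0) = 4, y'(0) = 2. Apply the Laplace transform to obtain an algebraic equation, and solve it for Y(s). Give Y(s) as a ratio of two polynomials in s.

Apply the Laplace transform to the equation.
Using L{y''} = s^2 Y - s·y(0) - y'(0) and L{y'} = sY - y(0), with y(0) = 4, y'(0) = 2, the left side becomes (s^2 - 3*s - 4)Y - (4*s - 10).
The right side is L{cos(2*t)} = s/(s^2 + 4).
So (s^2 - 3*s - 4)Y = s/(s^2 + 4) + (4*s - 10).
Isolate Y and clear denominators.

Y(s) = (4*s^3 - 10*s^2 + 17*s - 40)/(s^4 - 3*s^3 - 12*s - 16)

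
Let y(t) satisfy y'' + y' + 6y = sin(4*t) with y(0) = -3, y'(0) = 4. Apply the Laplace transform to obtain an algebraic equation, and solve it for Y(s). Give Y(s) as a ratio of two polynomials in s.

Laplace-transform each side.
Using L{y''} = s^2 Y - s·y(0) - y'(0) and L{y'} = sY - y(0), with y(0) = -3, y'(0) = 4, the left side becomes (s^2 + s + 6)Y - (-3*s + 1).
The right side is L{sin(4*t)} = 4/(s^2 + 16).
So (s^2 + s + 6)Y = 4/(s^2 + 16) + (-3*s + 1).
Divide through and combine into a single rational function.

Y(s) = (-3*s^3 + s^2 - 48*s + 20)/(s^4 + s^3 + 22*s^2 + 16*s + 96)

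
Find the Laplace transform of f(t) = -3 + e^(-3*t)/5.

By linearity of the Laplace transform, transform each term separately.
(1/5)·[L{e^(-3t)} = 1/(s + 3)]; L{-3} = -3/s.

1/(5*(s + 3)) - 3/s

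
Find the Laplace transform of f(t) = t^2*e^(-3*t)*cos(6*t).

L{cos(6t)} = s/(s^2 + 36).
Multiplying by e^(-3t) shifts s → s + 3, so L{e^(-3*t)*cos(6*t)} = (s + 3)/((s + 3)^2 + 36).
Then apply L{t^2·g(t)} = (-1)^2 d^2/ds^2[G(s)] with G(s) = (s + 3)/((s + 3)^2 + 36):
differentiating 2 times and applying the sign gives 2*(s + 3)*(s^2 + 6*s - 99)/(s^2 + 6*s + 45)^3.

2*(s + 3)*(s^2 + 6*s - 99)/(s^2 + 6*s + 45)^3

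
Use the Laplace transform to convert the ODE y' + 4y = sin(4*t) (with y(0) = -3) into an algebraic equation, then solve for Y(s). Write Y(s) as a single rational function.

Take the Laplace transform of both sides.
With L{y'} = sY - y(0) = sY - (-3): the LHS transforms to (s + 4)Y - (-3).
The right side is L{sin(4*t)} = 4/(s^2 + 16).
So (s + 4)Y = 4/(s^2 + 16) + (-3).
Isolate Y and clear denominators.

Y(s) = (-3*s^2 - 44)/(s^3 + 4*s^2 + 16*s + 64)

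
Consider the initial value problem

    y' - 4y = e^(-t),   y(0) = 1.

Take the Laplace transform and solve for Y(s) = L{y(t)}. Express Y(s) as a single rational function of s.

Y(s) = (s + 2)/(s^2 - 3*s - 4)

Laplace-transform each side.
Using L{y'} = sY - y(0) = sY - 1, the left side becomes (s - 4)Y - (1).
The right side is L{e^(-t)} = 1/(s + 1).
So (s - 4)Y = 1/(s + 1) + (1).
Divide through and combine into a single rational function.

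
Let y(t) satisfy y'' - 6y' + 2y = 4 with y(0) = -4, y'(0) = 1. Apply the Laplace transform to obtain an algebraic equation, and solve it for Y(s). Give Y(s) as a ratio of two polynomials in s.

Transform both sides with L{·}.
With L{y''} = s^2 Y - s·y(0) - y'(0) and L{y'} = sY - y(0), with y(0) = -4, y'(0) = 1: the LHS transforms to (s^2 - 6*s + 2)Y - (-4*s + 25).
The right side is L{4} = 4/s.
So (s^2 - 6*s + 2)Y = 4/s + (-4*s + 25).
Solve for Y(s) and write it as one ratio of polynomials.

Y(s) = (-4*s^2 + 25*s + 4)/(s^3 - 6*s^2 + 2*s)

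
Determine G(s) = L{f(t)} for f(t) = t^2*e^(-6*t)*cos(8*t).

L{cos(8t)} = s/(s^2 + 64).
Multiplying by e^(-6t) shifts s → s + 6, so L{e^(-6*t)*cos(8*t)} = (s + 6)/((s + 6)^2 + 64).
Then apply L{t^2·g(t)} = (-1)^2 d^2/ds^2[H(s)] with H(s) = (s + 6)/((s + 6)^2 + 64):
differentiating 2 times and applying the sign gives 2*(s + 6)*(s^2 + 12*s - 156)/(s^2 + 12*s + 100)^3.

G(s) = 2*(s + 6)*(s^2 + 12*s - 156)/(s^2 + 12*s + 100)^3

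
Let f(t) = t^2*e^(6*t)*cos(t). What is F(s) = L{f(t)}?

L{cos(t)} = s/(s^2 + 1).
Multiplying by e^(6t) shifts s → s - 6, so L{e^(6*t)*cos(t)} = (s - 6)/((s - 6)^2 + 1).
Then apply L{t^2·g(t)} = (-1)^2 d^2/ds^2[G(s)] with G(s) = (s - 6)/((s - 6)^2 + 1):
differentiating 2 times and applying the sign gives 2*(s - 6)*(s^2 - 12*s + 33)/(s^2 - 12*s + 37)^3.

F(s) = 2*(s - 6)*(s^2 - 12*s + 33)/(s^2 - 12*s + 37)^3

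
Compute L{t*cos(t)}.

(s - 1)*(s + 1)/(s^2 + 1)^2

L{cos(t)} = s/(s^2 + 1).
Then apply L{t·g(t)} = -d/ds[G(s)] with G(s) = s/(s^2 + 1):
differentiating 1 time and applying the sign gives (s - 1)*(s + 1)/(s^2 + 1)^2.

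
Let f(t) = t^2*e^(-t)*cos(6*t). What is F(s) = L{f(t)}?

F(s) = 2*(s + 1)*(s^2 + 2*s - 107)/(s^2 + 2*s + 37)^3

L{cos(6t)} = s/(s^2 + 36).
Multiplying by e^(-t) shifts s → s + 1, so L{e^(-t)*cos(6*t)} = (s + 1)/((s + 1)^2 + 36).
Then apply L{t^2·g(t)} = (-1)^2 d^2/ds^2[G(s)] with G(s) = (s + 1)/((s + 1)^2 + 36):
differentiating 2 times and applying the sign gives 2*(s + 1)*(s^2 + 2*s - 107)/(s^2 + 2*s + 37)^3.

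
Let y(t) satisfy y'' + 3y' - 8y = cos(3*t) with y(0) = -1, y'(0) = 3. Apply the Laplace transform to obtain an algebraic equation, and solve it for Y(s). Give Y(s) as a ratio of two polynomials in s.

Transform both sides with L{·}.
Using L{y''} = s^2 Y - s·y(0) - y'(0) and L{y'} = sY - y(0), with y(0) = -1, y'(0) = 3, the left side becomes (s^2 + 3*s - 8)Y - (-s).
The right side is L{cos(3*t)} = s/(s^2 + 9).
So (s^2 + 3*s - 8)Y = s/(s^2 + 9) + (-s).
Solve for Y(s) and write it as one ratio of polynomials.

Y(s) = (-s^3 - 8*s)/(s^4 + 3*s^3 + s^2 + 27*s - 72)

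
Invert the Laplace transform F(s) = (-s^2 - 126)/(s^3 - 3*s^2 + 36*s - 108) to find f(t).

Factor the denominator: s^3 - 3*s^2 + 36*s - 108 = (s - 3)*(s^2 + 36).
Partial fraction decomposition gives [-3/(s - 3)] + [2*s/(s^2 + 36)] + [6/(s^2 + 36)].
Invert each term: -3/(s - 3) ↔ -3e^(3t); 2·s/(s^2 + 36) ↔ 2cos(6t); 1·6/(s^2 + 36) ↔ sin(6t).

f(t) = -3*exp(3*t) + sin(6*t) + 2*cos(6*t)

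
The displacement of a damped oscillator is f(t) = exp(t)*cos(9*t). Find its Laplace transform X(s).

L{cos(9t)} = s/(s^2 + 81).
By the first shifting theorem, multiplying by e^(t) replaces s with s - 1.

X(s) = (s - 1)/((s - 1)^2 + 81)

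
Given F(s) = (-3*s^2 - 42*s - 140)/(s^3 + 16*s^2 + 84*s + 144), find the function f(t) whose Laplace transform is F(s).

f(t) = -2*t*exp(-6*t) - 5*exp(-4*t) + 2*exp(-6*t)

Factor the denominator: s^3 + 16*s^2 + 84*s + 144 = (s + 4)*(s + 6)^2.
Partial fraction decomposition gives [2/(s + 6)] + [-2/(s + 6)^2] + [-5/(s + 4)].
Invert each term: 2/(s + 6) ↔ 2e^(-6t); -2/(s + 6)^2 ↔ -2t·e^(-6t); -5/(s + 4) ↔ -5e^(-4t).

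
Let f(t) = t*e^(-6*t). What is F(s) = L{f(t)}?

L{e^(-6t)} = 1/(s + 6).
Then apply L{t·g(t)} = -d/ds[G(s)] with G(s) = 1/(s + 6):
differentiating 1 time and applying the sign gives (s + 6)^(-2).

F(s) = (s + 6)^(-2)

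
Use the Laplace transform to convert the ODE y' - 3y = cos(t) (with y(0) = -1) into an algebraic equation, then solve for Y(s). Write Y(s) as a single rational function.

Y(s) = (-s^2 + s - 1)/(s^3 - 3*s^2 + s - 3)

Transform both sides with L{·}.
The derivative rules (L{y'} = sY - y(0) = sY - (-1)) turn the left side into (s - 3)Y - (-1).
The right side is L{cos(t)} = s/(s^2 + 1).
So (s - 3)Y = s/(s^2 + 1) + (-1).
Solve for Y(s) and write it as one ratio of polynomials.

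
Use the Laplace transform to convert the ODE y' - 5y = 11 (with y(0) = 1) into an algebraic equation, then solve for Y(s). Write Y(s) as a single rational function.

Y(s) = (s + 11)/(s^2 - 5*s)

Transform both sides with L{·}.
With L{y'} = sY - y(0) = sY - 1: the LHS transforms to (s - 5)Y - (1).
The right side is L{11} = 11/s.
So (s - 5)Y = 11/s + (1).
Solve for Y(s) and write it as one ratio of polynomials.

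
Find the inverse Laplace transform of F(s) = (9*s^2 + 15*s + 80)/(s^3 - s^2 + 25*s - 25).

4*exp(t) + 4*sin(5*t) + 5*cos(5*t)

Factor the denominator: s^3 - s^2 + 25*s - 25 = (s - 1)*(s^2 + 25).
Partial fraction decomposition gives [4/(s - 1)] + [5*s/(s^2 + 25)] + [20/(s^2 + 25)].
Invert each term: 4/(s - 1) ↔ 4e^(t); 5·s/(s^2 + 25) ↔ 5cos(5t); 4·5/(s^2 + 25) ↔ 4sin(5t).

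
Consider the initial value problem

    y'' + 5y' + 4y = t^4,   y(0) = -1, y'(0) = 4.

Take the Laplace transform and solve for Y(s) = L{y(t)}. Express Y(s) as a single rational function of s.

Y(s) = (-s^6 - s^5 + 24)/(s^7 + 5*s^6 + 4*s^5)

Apply the Laplace transform to the equation.
With L{y''} = s^2 Y - s·y(0) - y'(0) and L{y'} = sY - y(0), with y(0) = -1, y'(0) = 4: the LHS transforms to (s^2 + 5*s + 4)Y - (-s - 1).
The right side is L{t^4} = 24/s^5.
So (s^2 + 5*s + 4)Y = 24/s^5 + (-s - 1).
Solve for Y(s) and write it as one ratio of polynomials.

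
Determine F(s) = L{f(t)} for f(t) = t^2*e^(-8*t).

F(s) = 2/(s + 8)^3

L{e^(-8t)} = 1/(s + 8).
Then apply L{t^2·g(t)} = (-1)^2 d^2/ds^2[G(s)] with G(s) = 1/(s + 8):
differentiating 2 times and applying the sign gives 2/(s + 8)^3.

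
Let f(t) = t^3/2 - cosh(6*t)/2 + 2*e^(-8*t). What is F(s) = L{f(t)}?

The transform is linear, so treat each term independently.
(2)·[L{e^(-8t)} = 1/(s + 8)]; (1/2)·[L{t^3} = 3!/s^4 = 6/s^4]; (-1/2)·[L{cosh(6t)} = s/(s^2 - 36)].

F(s) = -s/(2*(s^2 - 36)) + 2/(s + 8) + 3/s^4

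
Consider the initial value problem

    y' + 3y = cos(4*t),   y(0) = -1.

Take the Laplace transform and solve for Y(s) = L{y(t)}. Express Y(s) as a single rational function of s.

Y(s) = (-s^2 + s - 16)/(s^3 + 3*s^2 + 16*s + 48)

Laplace-transform each side.
With L{y'} = sY - y(0) = sY - (-1): the LHS transforms to (s + 3)Y - (-1).
The right side is L{cos(4*t)} = s/(s^2 + 16).
So (s + 3)Y = s/(s^2 + 16) + (-1).
Solve for Y(s) and write it as one ratio of polynomials.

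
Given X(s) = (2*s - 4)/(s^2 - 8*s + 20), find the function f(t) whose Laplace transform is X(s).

Complete the square in the denominator: s^2 - 8*s + 20 = (s - 4)^2 + 2^2.
Split the numerator to match: 2*s - 4 = 2·(s - 4) + 2·2.
Invert each term: 2·(s - 4)/((s - 4)^2 + 4) ↔ 2e^(4t)cos(2t); 2·2/((s - 4)^2 + 4) ↔ 2e^(4t)sin(2t).

f(t) = 2*exp(4*t)*sin(2*t) + 2*exp(4*t)*cos(2*t)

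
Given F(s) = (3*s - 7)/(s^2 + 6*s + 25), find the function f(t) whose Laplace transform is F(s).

Complete the square in the denominator: s^2 + 6*s + 25 = (s + 3)^2 + 4^2.
Split the numerator to match: 3*s - 7 = 3·(s + 3) - 4·4.
Invert each term: 3·(s + 3)/((s + 3)^2 + 16) ↔ 3e^(-3t)cos(4t); -4·4/((s + 3)^2 + 16) ↔ -4e^(-3t)sin(4t).

f(t) = -4*exp(-3*t)*sin(4*t) + 3*exp(-3*t)*cos(4*t)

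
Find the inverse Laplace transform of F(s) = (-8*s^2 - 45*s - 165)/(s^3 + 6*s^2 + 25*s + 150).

-3*sin(5*t) - 5*cos(5*t) - 3*exp(-6*t)

Factor the denominator: s^3 + 6*s^2 + 25*s + 150 = (s + 6)*(s^2 + 25).
Partial fraction decomposition gives [-3/(s + 6)] + [-5*s/(s^2 + 25)] + [-15/(s^2 + 25)].
Invert each term: -3/(s + 6) ↔ -3e^(-6t); -5·s/(s^2 + 25) ↔ -5cos(5t); -3·5/(s^2 + 25) ↔ -3sin(5t).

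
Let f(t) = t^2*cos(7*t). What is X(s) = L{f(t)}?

X(s) = 2*s*(s^2 - 147)/(s^2 + 49)^3

L{cos(7t)} = s/(s^2 + 49).
Then apply L{t^2·g(t)} = (-1)^2 d^2/ds^2[G(s)] with G(s) = s/(s^2 + 49):
differentiating 2 times and applying the sign gives 2*s*(s^2 - 147)/(s^2 + 49)^3.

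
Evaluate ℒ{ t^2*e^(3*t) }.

2/(s - 3)^3

L{e^(3t)} = 1/(s - 3).
Then apply L{t^2·g(t)} = (-1)^2 d^2/ds^2[H(s)] with H(s) = 1/(s - 3):
differentiating 2 times and applying the sign gives 2/(s - 3)^3.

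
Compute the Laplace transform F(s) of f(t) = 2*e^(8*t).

L{2} = 2/s.
By the first shifting theorem, multiplying by e^(8t) replaces s with s - 8.

F(s) = 2/(s - 8)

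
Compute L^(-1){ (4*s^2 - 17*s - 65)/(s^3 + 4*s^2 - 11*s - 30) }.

Factor the denominator: s^3 + 4*s^2 - 11*s - 30 = (s - 3)*(s + 2)*(s + 5).
Partial fraction decomposition gives [5/(s + 5)] + [-2/(s - 3)] + [1/(s + 2)].
Invert each term: 5/(s + 5) ↔ 5e^(-5t); -2/(s - 3) ↔ -2e^(3t); 1/(s + 2) ↔ e^(-2t).

-2*exp(3*t) + exp(-2*t) + 5*exp(-5*t)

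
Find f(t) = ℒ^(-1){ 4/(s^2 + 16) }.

f(t) = sin(4*t)

Since L{sin(4t)} = 4/(s^2 + 16), the inverse is sin(4*t).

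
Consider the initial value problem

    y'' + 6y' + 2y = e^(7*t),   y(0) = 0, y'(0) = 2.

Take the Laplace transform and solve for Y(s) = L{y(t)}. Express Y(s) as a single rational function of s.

Y(s) = (2*s - 13)/(s^3 - s^2 - 40*s - 14)

Take the Laplace transform of both sides.
Using L{y''} = s^2 Y - s·y(0) - y'(0) and L{y'} = sY - y(0), with y(0) = 0, y'(0) = 2, the left side becomes (s^2 + 6*s + 2)Y - (2).
The right side is L{e^(7*t)} = 1/(s - 7).
So (s^2 + 6*s + 2)Y = 1/(s - 7) + (2).
Isolate Y and clear denominators.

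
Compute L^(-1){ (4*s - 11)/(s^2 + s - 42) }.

exp(6*t) + 3*exp(-7*t)

Factor the denominator: s^2 + s - 42 = (s - 6)*(s + 7).
Partial fraction decomposition gives [3/(s + 7)] + [1/(s - 6)].
Invert each term: 3/(s + 7) ↔ 3e^(-7t); 1/(s - 6) ↔ e^(6t).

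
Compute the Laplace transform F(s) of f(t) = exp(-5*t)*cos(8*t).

F(s) = (s + 5)/((s + 5)^2 + 64)

L{cos(8t)} = s/(s^2 + 64).
By the first shifting theorem, multiplying by e^(-5t) replaces s with s + 5.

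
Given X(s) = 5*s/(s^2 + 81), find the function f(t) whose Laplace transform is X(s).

f(t) = 5*cos(9*t)

Since L{cos(9t)} = s/(s^2 + 81), the inverse is cos(9*t), scaled by 5.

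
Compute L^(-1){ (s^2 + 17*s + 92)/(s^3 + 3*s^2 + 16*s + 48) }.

5*sin(4*t) - cos(4*t) + 2*exp(-3*t)

Factor the denominator: s^3 + 3*s^2 + 16*s + 48 = (s + 3)*(s^2 + 16).
Partial fraction decomposition gives [2/(s + 3)] + [-s/(s^2 + 16)] + [20/(s^2 + 16)].
Invert each term: 2/(s + 3) ↔ 2e^(-3t); -1·s/(s^2 + 16) ↔ -cos(4t); 5·4/(s^2 + 16) ↔ 5sin(4t).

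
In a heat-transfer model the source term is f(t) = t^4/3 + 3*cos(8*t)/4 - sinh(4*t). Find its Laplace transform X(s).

X(s) = 3*s/(4*(s^2 + 64)) - 4/(s^2 - 16) + 8/s^5

By linearity of the Laplace transform, transform each term separately.
(1/3)·[L{t^4} = 4!/s^5 = 24/s^5]; (3/4)·[L{cos(8t)} = s/(s^2 + 64)]; (-1)·[L{sinh(4t)} = 4/(s^2 - 16)].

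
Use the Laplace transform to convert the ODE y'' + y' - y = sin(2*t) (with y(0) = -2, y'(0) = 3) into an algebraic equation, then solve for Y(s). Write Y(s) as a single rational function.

Transform both sides with L{·}.
The derivative rules (L{y''} = s^2 Y - s·y(0) - y'(0) and L{y'} = sY - y(0), with y(0) = -2, y'(0) = 3) turn the left side into (s^2 + s - 1)Y - (-2*s + 1).
The right side is L{sin(2*t)} = 2/(s^2 + 4).
So (s^2 + s - 1)Y = 2/(s^2 + 4) + (-2*s + 1).
Solve for Y(s) and write it as one ratio of polynomials.

Y(s) = (-2*s^3 + s^2 - 8*s + 6)/(s^4 + s^3 + 3*s^2 + 4*s - 4)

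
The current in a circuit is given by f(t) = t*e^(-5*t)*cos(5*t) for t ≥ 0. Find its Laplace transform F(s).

F(s) = s*(s + 10)/(s^2 + 10*s + 50)^2

L{cos(5t)} = s/(s^2 + 25).
Multiplying by e^(-5t) shifts s → s + 5, so L{e^(-5*t)*cos(5*t)} = (s + 5)/((s + 5)^2 + 25).
Then apply L{t·g(t)} = -d/ds[G(s)] with G(s) = (s + 5)/((s + 5)^2 + 25):
differentiating 1 time and applying the sign gives s*(s + 10)/(s^2 + 10*s + 50)^2.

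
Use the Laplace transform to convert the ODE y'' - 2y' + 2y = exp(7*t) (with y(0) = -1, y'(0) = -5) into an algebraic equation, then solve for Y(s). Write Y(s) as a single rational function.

Y(s) = (-s^2 + 4*s + 22)/(s^3 - 9*s^2 + 16*s - 14)

Transform both sides with L{·}.
The derivative rules (L{y''} = s^2 Y - s·y(0) - y'(0) and L{y'} = sY - y(0), with y(0) = -1, y'(0) = -5) turn the left side into (s^2 - 2*s + 2)Y - (-s - 3).
The right side is L{exp(7*t)} = 1/(s - 7).
So (s^2 - 2*s + 2)Y = 1/(s - 7) + (-s - 3).
Isolate Y and clear denominators.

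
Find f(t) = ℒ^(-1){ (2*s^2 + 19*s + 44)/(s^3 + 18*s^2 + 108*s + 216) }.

Factor the denominator: s^3 + 18*s^2 + 108*s + 216 = (s + 6)^3.
Partial fraction decomposition gives [2/(s + 6)] + [-5/(s + 6)^2] + [2/(s + 6)^3].
Invert each term: 2/(s + 6) ↔ 2e^(-6t); -5/(s + 6)^2 ↔ -5t·e^(-6t); 2/(s + 6)^3 ↔ (1)t^2·e^(-6t).

f(t) = t^2*exp(-6*t) - 5*t*exp(-6*t) + 2*exp(-6*t)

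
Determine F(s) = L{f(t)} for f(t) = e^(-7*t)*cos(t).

F(s) = (s + 7)/((s + 7)^2 + 1)

L{cos(t)} = s/(s^2 + 1).
By the first shifting theorem, multiplying by e^(-7t) replaces s with s + 7.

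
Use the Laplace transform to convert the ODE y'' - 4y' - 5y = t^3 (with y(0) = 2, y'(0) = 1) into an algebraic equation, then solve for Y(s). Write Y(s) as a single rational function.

Y(s) = (2*s^5 - 7*s^4 + 6)/(s^6 - 4*s^5 - 5*s^4)

Apply the Laplace transform to the equation.
Using L{y''} = s^2 Y - s·y(0) - y'(0) and L{y'} = sY - y(0), with y(0) = 2, y'(0) = 1, the left side becomes (s^2 - 4*s - 5)Y - (2*s - 7).
The right side is L{t^3} = 6/s^4.
So (s^2 - 4*s - 5)Y = 6/s^4 + (2*s - 7).
Solve for Y(s) and write it as one ratio of polynomials.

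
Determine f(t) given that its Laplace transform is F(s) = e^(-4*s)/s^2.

f(t) = Heaviside(t - 4)*(t - 4)

The factor e^(-4s) signals a time shift by c = 4 (second shifting theorem).
L{t} = 1!/s^2 = 1/s^2, so L^-1{s^(-2)} = t.
Hence the inverse is u(t - 4) times that function evaluated at t - 4.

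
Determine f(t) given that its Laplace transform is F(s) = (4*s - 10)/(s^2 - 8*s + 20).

Complete the square in the denominator: s^2 - 8*s + 20 = (s - 4)^2 + 2^2.
Split the numerator to match: 4*s - 10 = 4·(s - 4) + 3·2.
Invert each term: 4·(s - 4)/((s - 4)^2 + 4) ↔ 4e^(4t)cos(2t); 3·2/((s - 4)^2 + 4) ↔ 3e^(4t)sin(2t).

f(t) = 3*exp(4*t)*sin(2*t) + 4*exp(4*t)*cos(2*t)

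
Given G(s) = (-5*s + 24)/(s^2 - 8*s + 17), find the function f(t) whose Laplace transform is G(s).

f(t) = 4*exp(4*t)*sin(t) - 5*exp(4*t)*cos(t)

Complete the square in the denominator: s^2 - 8*s + 17 = (s - 4)^2 + 1^2.
Split the numerator to match: -5*s + 24 = -5·(s - 4) + 4·1.
Invert each term: -5·(s - 4)/((s - 4)^2 + 1) ↔ -5e^(4t)cos(t); 4·1/((s - 4)^2 + 1) ↔ 4e^(4t)sin(t).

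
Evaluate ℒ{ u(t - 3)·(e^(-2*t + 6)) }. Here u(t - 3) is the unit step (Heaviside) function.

exp(-3*s)/(s + 2)

By the second shifting theorem, L{u(t - c)·g(t - c)} = e^(-cs)·G(s) with c = 3 and G(s) = L{g(t)}.
L{e^(-2t)} = 1/(s + 2).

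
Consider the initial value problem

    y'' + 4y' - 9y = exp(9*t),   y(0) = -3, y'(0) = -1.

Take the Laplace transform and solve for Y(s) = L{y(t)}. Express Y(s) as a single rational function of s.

Y(s) = (-3*s^2 + 14*s + 118)/(s^3 - 5*s^2 - 45*s + 81)

Laplace-transform each side.
Using L{y''} = s^2 Y - s·y(0) - y'(0) and L{y'} = sY - y(0), with y(0) = -3, y'(0) = -1, the left side becomes (s^2 + 4*s - 9)Y - (-3*s - 13).
The right side is L{exp(9*t)} = 1/(s - 9).
So (s^2 + 4*s - 9)Y = 1/(s - 9) + (-3*s - 13).
Solve for Y(s) and write it as one ratio of polynomials.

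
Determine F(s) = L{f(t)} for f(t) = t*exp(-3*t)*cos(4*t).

L{cos(4t)} = s/(s^2 + 16).
Multiplying by e^(-3t) shifts s → s + 3, so L{exp(-3*t)*cos(4*t)} = (s + 3)/((s + 3)^2 + 16).
Then apply L{t·g(t)} = -d/ds[G(s)] with G(s) = (s + 3)/((s + 3)^2 + 16):
differentiating 1 time and applying the sign gives (s - 1)*(s + 7)/(s^2 + 6*s + 25)^2.

F(s) = (s - 1)*(s + 7)/(s^2 + 6*s + 25)^2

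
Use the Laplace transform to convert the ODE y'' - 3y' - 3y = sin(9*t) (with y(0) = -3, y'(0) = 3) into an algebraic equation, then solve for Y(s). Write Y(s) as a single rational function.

Apply the Laplace transform to the equation.
Using L{y''} = s^2 Y - s·y(0) - y'(0) and L{y'} = sY - y(0), with y(0) = -3, y'(0) = 3, the left side becomes (s^2 - 3*s - 3)Y - (-3*s + 12).
The right side is L{sin(9*t)} = 9/(s^2 + 81).
So (s^2 - 3*s - 3)Y = 9/(s^2 + 81) + (-3*s + 12).
Solve for Y(s) and write it as one ratio of polynomials.

Y(s) = (-3*s^3 + 12*s^2 - 243*s + 981)/(s^4 - 3*s^3 + 78*s^2 - 243*s - 243)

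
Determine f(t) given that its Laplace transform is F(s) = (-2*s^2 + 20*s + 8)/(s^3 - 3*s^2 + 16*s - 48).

f(t) = 2*exp(3*t) + 2*sin(4*t) - 4*cos(4*t)

Factor the denominator: s^3 - 3*s^2 + 16*s - 48 = (s - 3)*(s^2 + 16).
Partial fraction decomposition gives [2/(s - 3)] + [-4*s/(s^2 + 16)] + [8/(s^2 + 16)].
Invert each term: 2/(s - 3) ↔ 2e^(3t); -4·s/(s^2 + 16) ↔ -4cos(4t); 2·4/(s^2 + 16) ↔ 2sin(4t).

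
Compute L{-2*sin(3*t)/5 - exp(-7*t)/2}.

By linearity of the Laplace transform, transform each term separately.
(-2/5)·[L{sin(3t)} = 3/(s^2 + 9)]; (-1/2)·[L{e^(-7t)} = 1/(s + 7)].

-6/(5*(s^2 + 9)) - 1/(2*(s + 7))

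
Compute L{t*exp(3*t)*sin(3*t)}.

L{sin(3t)} = 3/(s^2 + 9).
Multiplying by e^(3t) shifts s → s - 3, so L{exp(3*t)*sin(3*t)} = 3/((s - 3)^2 + 9).
Then apply L{t·g(t)} = -d/ds[H(s)] with H(s) = 3/((s - 3)^2 + 9):
differentiating 1 time and applying the sign gives 6*(s - 3)/(s^2 - 6*s + 18)^2.

6*(s - 3)/(s^2 - 6*s + 18)^2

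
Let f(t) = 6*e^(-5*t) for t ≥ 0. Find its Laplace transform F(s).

L{6} = 6/s.
By the first shifting theorem, multiplying by e^(-5t) replaces s with s + 5.

F(s) = 6/(s + 5)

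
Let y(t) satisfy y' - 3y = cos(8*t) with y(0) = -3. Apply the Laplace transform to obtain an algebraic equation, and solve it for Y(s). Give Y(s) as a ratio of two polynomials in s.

Transform both sides with L{·}.
Using L{y'} = sY - y(0) = sY - (-3), the left side becomes (s - 3)Y - (-3).
The right side is L{cos(8*t)} = s/(s^2 + 64).
So (s - 3)Y = s/(s^2 + 64) + (-3).
Isolate Y and clear denominators.

Y(s) = (-3*s^2 + s - 192)/(s^3 - 3*s^2 + 64*s - 192)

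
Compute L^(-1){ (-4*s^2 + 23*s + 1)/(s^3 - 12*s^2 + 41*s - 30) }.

Factor the denominator: s^3 - 12*s^2 + 41*s - 30 = (s - 6)*(s - 5)*(s - 1).
Partial fraction decomposition gives [1/(s - 1)] + [-4/(s - 5)] + [-1/(s - 6)].
Invert each term: 1/(s - 1) ↔ e^(t); -4/(s - 5) ↔ -4e^(5t); -1/(s - 6) ↔ -e^(6t).

-exp(6*t) - 4*exp(5*t) + exp(t)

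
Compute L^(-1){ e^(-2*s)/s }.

The factor e^(-2s) signals a time shift by c = 2 (second shifting theorem).
L{1} = 1/s, so L^-1{1/s} = 1.
Hence the inverse is u(t - 2) times that function evaluated at t - 2.

Heaviside(t - 2)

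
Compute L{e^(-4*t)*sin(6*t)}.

L{sin(6t)} = 6/(s^2 + 36).
By the first shifting theorem, multiplying by e^(-4t) replaces s with s + 4.

6/((s + 4)^2 + 36)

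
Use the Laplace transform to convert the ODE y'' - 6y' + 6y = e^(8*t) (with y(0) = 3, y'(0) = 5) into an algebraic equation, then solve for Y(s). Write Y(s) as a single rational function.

Y(s) = (3*s^2 - 37*s + 105)/(s^3 - 14*s^2 + 54*s - 48)

Laplace-transform each side.
Using L{y''} = s^2 Y - s·y(0) - y'(0) and L{y'} = sY - y(0), with y(0) = 3, y'(0) = 5, the left side becomes (s^2 - 6*s + 6)Y - (3*s - 13).
The right side is L{e^(8*t)} = 1/(s - 8).
So (s^2 - 6*s + 6)Y = 1/(s - 8) + (3*s - 13).
Divide through and combine into a single rational function.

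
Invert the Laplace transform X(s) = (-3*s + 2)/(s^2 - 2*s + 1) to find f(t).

f(t) = -t*exp(t) - 3*exp(t)

Factor the denominator: s^2 - 2*s + 1 = (s - 1)^2.
Partial fraction decomposition gives [-3/(s - 1)] + [-1/(s - 1)^2].
Invert each term: -3/(s - 1) ↔ -3e^(t); -1/(s - 1)^2 ↔ -t·e^(t).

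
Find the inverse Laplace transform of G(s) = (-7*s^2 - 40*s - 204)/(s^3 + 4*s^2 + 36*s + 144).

-4*sin(6*t) - 4*cos(6*t) - 3*exp(-4*t)

Factor the denominator: s^3 + 4*s^2 + 36*s + 144 = (s + 4)*(s^2 + 36).
Partial fraction decomposition gives [-3/(s + 4)] + [-4*s/(s^2 + 36)] + [-24/(s^2 + 36)].
Invert each term: -3/(s + 4) ↔ -3e^(-4t); -4·s/(s^2 + 36) ↔ -4cos(6t); -4·6/(s^2 + 36) ↔ -4sin(6t).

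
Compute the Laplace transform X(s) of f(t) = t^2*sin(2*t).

X(s) = 4*(3*s^2 - 4)/(s^2 + 4)^3

L{sin(2t)} = 2/(s^2 + 4).
Then apply L{t^2·g(t)} = (-1)^2 d^2/ds^2[G(s)] with G(s) = 2/(s^2 + 4):
differentiating 2 times and applying the sign gives 4*(3*s^2 - 4)/(s^2 + 4)^3.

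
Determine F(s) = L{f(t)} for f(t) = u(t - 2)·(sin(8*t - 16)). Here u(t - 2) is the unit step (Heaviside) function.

By the second shifting theorem, L{u(t - c)·g(t - c)} = e^(-cs)·G(s) with c = 2 and G(s) = L{g(t)}.
L{sin(8t)} = 8/(s^2 + 64).

F(s) = 8*exp(-2*s)/(s^2 + 64)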